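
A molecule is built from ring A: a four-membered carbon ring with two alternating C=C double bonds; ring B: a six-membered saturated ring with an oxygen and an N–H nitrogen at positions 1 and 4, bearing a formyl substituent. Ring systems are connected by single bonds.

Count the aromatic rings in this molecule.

0

Ring A has only sp² ring atoms; a planar conformation would have a fully conjugated π system of 4 electrons. But 4 = 4(1), which is 4n not 4n+2, so ring A is not aromatic (cyclobutadiene) — cyclobutadiene is antiaromatic and distorts to a rectangle.
Ring B has only sp³ atoms, so it is not fully conjugated — not aromatic (morpholine).
No ring is aromatic. Total: 0.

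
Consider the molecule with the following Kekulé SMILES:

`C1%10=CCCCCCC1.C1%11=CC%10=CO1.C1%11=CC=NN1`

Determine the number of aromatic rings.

2

The SMILES encodes an eight-membered carbon ring with one C=C double bond; a five-membered ring of four carbons and one oxygen, with two C=C double bonds; a five-membered ring with two adjacent nitrogens (one bearing H, one in a double bond) and two double bonds.
The 8-membered ring has six sp³ carbons, so it is not fully conjugated — not aromatic (cyclooctene).
The 5-membered ring with one oxygen has a continuous p-orbital overlap around the ring; 2 ring double bonds (4 π electrons) plus a heteroatom lone pair (2) give 6 π electrons. 6 = 4(1)+2, so it is aromatic (furan).
The 5-membered ring with two adjacent nitrogens (one N–H, one =N–) is planar and fully conjugated; 2 ring double bonds (4 π electrons) plus a heteroatom lone pair (2) give 6 π electrons. 6 = 4(1)+2, so it is aromatic (pyrazole).
2 of the 3 rings are aromatic. Total: 2.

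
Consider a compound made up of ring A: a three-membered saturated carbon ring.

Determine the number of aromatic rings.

0

Ring A has only sp³ atoms, so it is not fully conjugated — not aromatic (cyclopropane).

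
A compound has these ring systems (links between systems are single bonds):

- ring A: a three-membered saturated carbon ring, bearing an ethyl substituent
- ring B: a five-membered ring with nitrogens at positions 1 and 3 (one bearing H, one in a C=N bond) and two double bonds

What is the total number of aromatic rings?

Ring A has only sp³ atoms, so it is not fully conjugated — not aromatic (cyclopropane).
Ring B is fully conjugated (every ring atom contributes a p orbital); 2 ring double bonds (4 π electrons) plus a heteroatom lone pair (2) give 6 π electrons. Since 6 = 4n+2 (n=1), ring B is aromatic (imidazole).
Aromatic: B. Total: 1.

1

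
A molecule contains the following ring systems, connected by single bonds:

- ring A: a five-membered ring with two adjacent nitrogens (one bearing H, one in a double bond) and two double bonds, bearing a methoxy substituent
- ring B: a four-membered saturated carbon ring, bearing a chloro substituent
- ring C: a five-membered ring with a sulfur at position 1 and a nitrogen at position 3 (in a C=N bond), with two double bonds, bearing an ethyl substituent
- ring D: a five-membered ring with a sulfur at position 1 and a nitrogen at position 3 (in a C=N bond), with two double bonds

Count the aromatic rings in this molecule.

Ring A is fully conjugated (every ring atom contributes a p orbital); 2 ring double bonds (4 π electrons) plus a heteroatom lone pair (2) give 6 π electrons. Since 6 = 4n+2 (n=1), ring A is aromatic (pyrazole).
Ring B has only sp³ atoms, so it is not fully conjugated — not aromatic (cyclobutane).
Ring C is fully conjugated (every ring atom contributes a p orbital); 2 ring double bonds (4 π electrons) plus a heteroatom lone pair (2) give 6 π electrons. That satisfies 4n+2 with n=1, so ring C is aromatic (thiazole).
Ring D is fully conjugated (every ring atom contributes a p orbital); 2 ring double bonds (4 π electrons) plus a heteroatom lone pair (2) give 6 π electrons. 6 = 4(1)+2, so ring D is aromatic (thiazole).
Aromatic: A, C, D. Total: 3.

3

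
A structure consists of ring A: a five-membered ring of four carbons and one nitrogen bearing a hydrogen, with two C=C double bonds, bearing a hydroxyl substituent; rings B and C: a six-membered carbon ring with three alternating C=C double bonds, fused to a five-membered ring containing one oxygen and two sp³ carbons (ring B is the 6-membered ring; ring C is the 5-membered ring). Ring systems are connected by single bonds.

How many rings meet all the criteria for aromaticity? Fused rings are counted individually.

2

Ring A is fully conjugated (every ring atom contributes a p orbital); 2 ring double bonds (4 π electrons) plus a heteroatom lone pair (2) give 6 π electrons. Since 6 = 4n+2 (n=1), ring A is aromatic (pyrrole).
Ring B is planar and fully conjugated; 3 ring double bonds give 6 π electrons. Since 6 = 4n+2 (n=1), ring B is aromatic (benzene ring).
Ring C has two sp³ carbons, so it is not fully conjugated — not aromatic (oxolane ring).
Aromatic: A, B. Total: 2.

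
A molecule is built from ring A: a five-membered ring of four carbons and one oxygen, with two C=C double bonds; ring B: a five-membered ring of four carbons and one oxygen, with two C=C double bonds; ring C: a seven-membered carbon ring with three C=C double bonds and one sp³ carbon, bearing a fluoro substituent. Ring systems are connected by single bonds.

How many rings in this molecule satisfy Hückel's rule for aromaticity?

2

Ring A is planar and fully conjugated; 2 ring double bonds (4 π electrons) plus a heteroatom lone pair (2) give 6 π electrons. 6 = 4(1)+2, so ring A is aromatic (furan).
Ring B is fully conjugated (every ring atom contributes a p orbital); 2 ring double bonds (4 π electrons) plus a heteroatom lone pair (2) give 6 π electrons. Since 6 = 4n+2 (n=1), ring B is aromatic (furan).
Ring C has one sp³ carbon, so it is not fully conjugated — not aromatic (cycloheptatriene).
Aromatic: A, B. Total: 2.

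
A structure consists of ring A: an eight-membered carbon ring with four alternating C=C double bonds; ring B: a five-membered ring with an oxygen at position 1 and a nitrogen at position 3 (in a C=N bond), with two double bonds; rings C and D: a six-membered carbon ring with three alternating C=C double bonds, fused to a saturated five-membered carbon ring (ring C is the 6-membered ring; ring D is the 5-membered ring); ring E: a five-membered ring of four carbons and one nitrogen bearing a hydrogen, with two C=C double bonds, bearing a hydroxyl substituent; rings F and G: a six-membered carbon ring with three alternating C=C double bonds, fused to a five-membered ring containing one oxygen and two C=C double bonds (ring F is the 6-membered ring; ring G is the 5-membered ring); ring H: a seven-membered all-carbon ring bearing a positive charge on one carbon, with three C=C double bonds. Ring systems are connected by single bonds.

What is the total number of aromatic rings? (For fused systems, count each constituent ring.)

6

Ring A has only sp² ring atoms; a planar conformation would have a fully conjugated π system of 8 electrons. But 8 = 4(2), which is 4n not 4n+2, so ring A is not aromatic (cyclooctatetraene) — cyclooctatetraene distorts into a non-planar tub to avoid antiaromaticity.
Ring B has a continuous p-orbital overlap around the ring; 2 ring double bonds (4 π electrons) plus a heteroatom lone pair (2) give 6 π electrons. Since 6 = 4n+2 (n=1), ring B is aromatic (oxazole).
Ring C is fully conjugated (every ring atom contributes a p orbital); 3 ring double bonds give 6 π electrons. That satisfies 4n+2 with n=1, so ring C is aromatic (benzene ring).
Ring D has three sp³ carbons, so it is not fully conjugated — not aromatic (cyclopentane ring).
Ring E is planar and fully conjugated; 2 ring double bonds (4 π electrons) plus a heteroatom lone pair (2) give 6 π electrons. Since 6 = 4n+2 (n=1), ring E is aromatic (pyrrole).
Rings F and G form a fused bicyclic system (with one oxygen) with 9 sp² atoms and 10 π electrons from ring double bonds plus a heteroatom lone pair. 10 = 4(2)+2, so the system is aromatic and both rings count as aromatic (benzofuran).
Ring H is planar and fully conjugated; 3 ring double bonds (6 π electrons) plus the carbocation's empty p orbital (0, but keeps the ring conjugated) give 6 π electrons. Since 6 = 4n+2 (n=1), ring H is aromatic (tropylium cation).
Aromatic: B, C, E, F, G, H. Total: 6.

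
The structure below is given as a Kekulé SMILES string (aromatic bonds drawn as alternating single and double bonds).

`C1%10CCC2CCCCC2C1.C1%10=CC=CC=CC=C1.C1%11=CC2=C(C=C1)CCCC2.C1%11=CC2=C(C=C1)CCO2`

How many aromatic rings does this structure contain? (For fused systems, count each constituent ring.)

The SMILES encodes two fused six-membered saturated carbon rings; an eight-membered carbon ring with four alternating C=C double bonds; a six-membered carbon ring with three alternating C=C double bonds, fused to a saturated six-membered carbon ring; a six-membered carbon ring with three alternating C=C double bonds, fused to a five-membered ring containing one oxygen and two sp³ carbons.
The 6-membered ring has only sp³ atoms, so it is not fully conjugated — not aromatic (cyclohexane ring).
The second 6-membered ring has only sp³ atoms, so it is not fully conjugated — not aromatic (cyclohexane ring).
The 8-membered ring has only sp² ring atoms; a planar conformation would have a fully conjugated π system of 8 electrons. But 8 = 4(2), which is 4n not 4n+2, so it is not aromatic (cyclooctatetraene) — cyclooctatetraene distorts into a non-planar tub to avoid antiaromaticity.
The third 6-membered ring has a continuous p-orbital overlap around the ring; 3 ring double bonds give 6 π electrons. Since 6 = 4n+2 (n=1), it is aromatic (benzene ring).
The fourth 6-membered ring has four sp³ carbons, so it is not fully conjugated — not aromatic (cyclohexane ring).
The fifth 6-membered ring is planar and fully conjugated; 3 ring double bonds give 6 π electrons. That satisfies 4n+2 with n=1, so it is aromatic (benzene ring).
The 5-membered ring with one oxygen has two sp³ carbons, so it is not fully conjugated — not aromatic (oxolane ring).
2 of the 7 rings are aromatic. Total: 2.

2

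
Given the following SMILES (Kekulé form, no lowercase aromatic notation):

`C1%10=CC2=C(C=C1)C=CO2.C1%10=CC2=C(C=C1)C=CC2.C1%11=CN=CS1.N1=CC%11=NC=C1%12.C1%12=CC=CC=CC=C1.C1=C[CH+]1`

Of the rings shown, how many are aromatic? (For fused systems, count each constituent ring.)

The SMILES encodes a six-membered carbon ring with three alternating C=C double bonds, fused to a five-membered ring containing one oxygen and two C=C double bonds; a six-membered carbon ring with three alternating C=C double bonds, fused to a five-membered carbon ring containing one C=C double bond and one sp³ carbon; a five-membered ring with a sulfur at position 1 and a nitrogen at position 3 (in a C=N bond), with two double bonds; a six-membered ring with nitrogens at positions 1 and 4 and three alternating double bonds; an eight-membered carbon ring with four alternating C=C double bonds; a three-membered all-carbon ring bearing a positive charge on one carbon, with one C=C double bond.
The fused 6/5-membered bicyclic (with one oxygen) is a single π system with 9 sp² atoms and 10 π electrons from ring double bonds plus a heteroatom lone pair. 10 = 4(2)+2, so the system is aromatic and both rings count as aromatic (benzofuran).
The 6-membered ring is fully conjugated (every ring atom contributes a p orbital); 3 ring double bonds give 6 π electrons. Since 6 = 4n+2 (n=1), it is aromatic (benzene ring).
The 5-membered ring has one sp³ carbon, so it is not fully conjugated — not aromatic (cyclopentene ring).
The 5-membered ring with one sulfur and one =N– is fully conjugated (every ring atom contributes a p orbital); 2 ring double bonds (4 π electrons) plus a heteroatom lone pair (2) give 6 π electrons. Since 6 = 4n+2 (n=1), it is aromatic (thiazole).
The 6-membered ring with two nitrogens (1,4) is fully conjugated (every ring atom contributes a p orbital); 3 ring double bonds give 6 π electrons. 6 = 4(1)+2, so it is aromatic (pyrazine).
The 8-membered ring has only sp² ring atoms; a planar conformation would have a fully conjugated π system of 8 electrons. But 8 = 4(2), which is 4n not 4n+2, so it is not aromatic (cyclooctatetraene) — cyclooctatetraene distorts into a non-planar tub to avoid antiaromaticity.
The 3-membered ring is planar and fully conjugated; 1 ring double bond (2 π electrons) plus the carbocation's empty p orbital (0, but keeps the ring conjugated) give 2 π electrons. Since 2 = 4n+2 (n=0), it is aromatic (cyclopropenyl cation).
6 of the 8 rings are aromatic. Total: 6.

6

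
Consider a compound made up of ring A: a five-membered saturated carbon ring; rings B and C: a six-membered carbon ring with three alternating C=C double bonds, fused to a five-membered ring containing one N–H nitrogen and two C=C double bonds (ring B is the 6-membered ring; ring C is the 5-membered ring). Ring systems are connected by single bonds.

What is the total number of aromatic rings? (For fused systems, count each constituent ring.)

2

Ring A has only sp³ atoms, so it is not fully conjugated — not aromatic (cyclopentane).
Rings B and C form a fused bicyclic system (with one N–H) with 9 sp² atoms and 10 π electrons from ring double bonds plus a heteroatom lone pair. 10 = 4(2)+2, so the system is aromatic and both rings count as aromatic (indole).
Aromatic: B, C. Total: 2.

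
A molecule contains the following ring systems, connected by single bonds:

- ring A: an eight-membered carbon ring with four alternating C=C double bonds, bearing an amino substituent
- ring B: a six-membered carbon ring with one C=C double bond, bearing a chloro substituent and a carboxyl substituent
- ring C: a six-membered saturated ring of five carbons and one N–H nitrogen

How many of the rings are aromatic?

Ring A has only sp² ring atoms; a planar conformation would have a fully conjugated π system of 8 electrons. But 8 = 4(2), which is 4n not 4n+2, so ring A is not aromatic (cyclooctatetraene) — cyclooctatetraene distorts into a non-planar tub to avoid antiaromaticity.
Ring B has four sp³ carbons, so it is not fully conjugated — not aromatic (cyclohexene).
Ring C has only sp³ atoms, so it is not fully conjugated — not aromatic (piperidine).
No ring is aromatic. Total: 0.

0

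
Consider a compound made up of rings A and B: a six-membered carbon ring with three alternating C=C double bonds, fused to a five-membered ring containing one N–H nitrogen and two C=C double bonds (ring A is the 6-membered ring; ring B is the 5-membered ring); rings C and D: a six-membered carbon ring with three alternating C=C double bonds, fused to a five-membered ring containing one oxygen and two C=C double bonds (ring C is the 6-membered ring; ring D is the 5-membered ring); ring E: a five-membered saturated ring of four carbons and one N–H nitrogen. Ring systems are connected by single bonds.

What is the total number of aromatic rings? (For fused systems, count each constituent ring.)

Rings A and B form a fused bicyclic system (with one N–H) with 9 sp² atoms and 10 π electrons from ring double bonds plus a heteroatom lone pair. 10 = 4(2)+2, so the system is aromatic and both rings count as aromatic (indole).
Rings C and D form a fused bicyclic system (with one oxygen) with 9 sp² atoms and 10 π electrons from ring double bonds plus a heteroatom lone pair. 10 = 4(2)+2, so the system is aromatic and both rings count as aromatic (benzofuran).
Ring E has only sp³ atoms, so it is not fully conjugated — not aromatic (pyrrolidine).
Aromatic: A, B, C, D. Total: 4.

4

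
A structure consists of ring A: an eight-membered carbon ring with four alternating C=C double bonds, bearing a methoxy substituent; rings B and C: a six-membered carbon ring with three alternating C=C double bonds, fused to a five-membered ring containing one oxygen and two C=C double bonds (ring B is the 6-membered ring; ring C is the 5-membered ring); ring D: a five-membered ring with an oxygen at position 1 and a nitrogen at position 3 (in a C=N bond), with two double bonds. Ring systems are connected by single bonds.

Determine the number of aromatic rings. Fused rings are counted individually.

Ring A has only sp² ring atoms; a planar conformation would have a fully conjugated π system of 8 electrons. But 8 = 4(2), which is 4n not 4n+2, so ring A is not aromatic (cyclooctatetraene) — cyclooctatetraene distorts into a non-planar tub to avoid antiaromaticity.
Rings B and C form a fused bicyclic system (with one oxygen) with 9 sp² atoms and 10 π electrons from ring double bonds plus a heteroatom lone pair. 10 = 4(2)+2, so the system is aromatic and both rings count as aromatic (benzofuran).
Ring D is planar and fully conjugated; 2 ring double bonds (4 π electrons) plus a heteroatom lone pair (2) give 6 π electrons. Since 6 = 4n+2 (n=1), ring D is aromatic (oxazole).
Aromatic: B, C, D. Total: 3.

3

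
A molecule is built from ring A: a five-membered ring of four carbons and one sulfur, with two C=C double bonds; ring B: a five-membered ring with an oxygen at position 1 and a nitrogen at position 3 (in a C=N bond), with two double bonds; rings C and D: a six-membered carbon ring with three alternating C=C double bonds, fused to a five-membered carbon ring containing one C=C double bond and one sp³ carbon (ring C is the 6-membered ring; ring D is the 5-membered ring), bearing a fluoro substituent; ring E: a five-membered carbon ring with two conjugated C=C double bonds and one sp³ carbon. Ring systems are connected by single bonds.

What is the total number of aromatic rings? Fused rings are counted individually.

3

Ring A is fully conjugated (every ring atom contributes a p orbital); 2 ring double bonds (4 π electrons) plus a heteroatom lone pair (2) give 6 π electrons. Since 6 = 4n+2 (n=1), ring A is aromatic (thiophene).
Ring B has a continuous p-orbital overlap around the ring; 2 ring double bonds (4 π electrons) plus a heteroatom lone pair (2) give 6 π electrons. 6 = 4(1)+2, so ring B is aromatic (oxazole).
Ring C is planar and fully conjugated; 3 ring double bonds give 6 π electrons. That satisfies 4n+2 with n=1, so ring C is aromatic (benzene ring).
Ring D has one sp³ carbon, so it is not fully conjugated — not aromatic (cyclopentene ring).
Ring E has one sp³ carbon, so it is not fully conjugated — not aromatic (cyclopentadiene).
Aromatic: A, B, C. Total: 3.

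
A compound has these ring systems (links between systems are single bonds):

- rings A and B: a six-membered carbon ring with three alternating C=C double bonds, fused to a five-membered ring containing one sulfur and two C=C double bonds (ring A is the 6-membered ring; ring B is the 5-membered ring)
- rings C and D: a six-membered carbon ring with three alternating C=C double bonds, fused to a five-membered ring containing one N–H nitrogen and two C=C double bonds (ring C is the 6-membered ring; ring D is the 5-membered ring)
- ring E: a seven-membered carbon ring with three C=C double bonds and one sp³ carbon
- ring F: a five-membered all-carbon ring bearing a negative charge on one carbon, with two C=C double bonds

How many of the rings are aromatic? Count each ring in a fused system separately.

5

Rings A and B form a fused bicyclic system (with one sulfur) with 9 sp² atoms and 10 π electrons from ring double bonds plus a heteroatom lone pair. 10 = 4(2)+2, so the system is aromatic and both rings count as aromatic (benzothiophene).
Rings C and D form a fused bicyclic system (with one N–H) with 9 sp² atoms and 10 π electrons from ring double bonds plus a heteroatom lone pair. 10 = 4(2)+2, so the system is aromatic and both rings count as aromatic (indole).
Ring E has one sp³ carbon, so it is not fully conjugated — not aromatic (cycloheptatriene).
Ring F has a continuous p-orbital overlap around the ring; 2 ring double bonds (4 π electrons) plus the carbanion lone pair (2) give 6 π electrons. Since 6 = 4n+2 (n=1), ring F is aromatic (cyclopentadienyl anion).
Aromatic: A, B, C, D, F. Total: 5.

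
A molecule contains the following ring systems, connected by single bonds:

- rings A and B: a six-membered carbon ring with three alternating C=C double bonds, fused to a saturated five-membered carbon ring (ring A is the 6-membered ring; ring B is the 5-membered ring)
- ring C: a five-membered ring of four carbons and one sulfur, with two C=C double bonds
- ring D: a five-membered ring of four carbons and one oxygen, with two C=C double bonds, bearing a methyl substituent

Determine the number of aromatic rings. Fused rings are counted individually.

Ring A has a continuous p-orbital overlap around the ring; 3 ring double bonds give 6 π electrons. 6 = 4(1)+2, so ring A is aromatic (benzene ring).
Ring B has three sp³ carbons, so it is not fully conjugated — not aromatic (cyclopentane ring).
Ring C has a continuous p-orbital overlap around the ring; 2 ring double bonds (4 π electrons) plus a heteroatom lone pair (2) give 6 π electrons. Since 6 = 4n+2 (n=1), ring C is aromatic (thiophene).
Ring D has a continuous p-orbital overlap around the ring; 2 ring double bonds (4 π electrons) plus a heteroatom lone pair (2) give 6 π electrons. Since 6 = 4n+2 (n=1), ring D is aromatic (furan).
Aromatic: A, C, D. Total: 3.

3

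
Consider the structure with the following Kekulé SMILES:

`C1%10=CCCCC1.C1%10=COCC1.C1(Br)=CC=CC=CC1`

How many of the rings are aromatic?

The SMILES encodes a six-membered carbon ring with one C=C double bond; a five-membered ring of four carbons and one oxygen, with one C=C double bond and two sp³ carbons; a seven-membered carbon ring with three C=C double bonds and one sp³ carbon.
The 6-membered ring has four sp³ carbons, so it is not fully conjugated — not aromatic (cyclohexene).
The 5-membered ring with one oxygen has two sp³ carbons, so it is not fully conjugated — not aromatic (2,3-dihydrofuran).
The 7-membered ring has one sp³ carbon, so it is not fully conjugated — not aromatic (cycloheptatriene).
None of the rings are aromatic. Total: 0.

0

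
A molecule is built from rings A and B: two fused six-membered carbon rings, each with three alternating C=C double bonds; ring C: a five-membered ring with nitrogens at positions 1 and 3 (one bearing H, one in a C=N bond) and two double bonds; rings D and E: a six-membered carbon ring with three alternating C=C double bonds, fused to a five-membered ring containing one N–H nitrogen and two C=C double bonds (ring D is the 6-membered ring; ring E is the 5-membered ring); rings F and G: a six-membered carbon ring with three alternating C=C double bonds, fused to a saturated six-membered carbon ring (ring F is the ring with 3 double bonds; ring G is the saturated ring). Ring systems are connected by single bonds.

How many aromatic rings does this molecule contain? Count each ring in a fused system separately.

6

Rings A and B form a fused bicyclic system with 10 sp² atoms and 10 π electrons from ring double bonds. 10 = 4(2)+2, so the system is aromatic and both rings count as aromatic (naphthalene).
Ring C has a continuous p-orbital overlap around the ring; 2 ring double bonds (4 π electrons) plus a heteroatom lone pair (2) give 6 π electrons. That satisfies 4n+2 with n=1, so ring C is aromatic (imidazole).
Rings D and E form a fused bicyclic system (with one N–H) with 9 sp² atoms and 10 π electrons from ring double bonds plus a heteroatom lone pair. 10 = 4(2)+2, so the system is aromatic and both rings count as aromatic (indole).
Ring F is fully conjugated (every ring atom contributes a p orbital); 3 ring double bonds give 6 π electrons. That satisfies 4n+2 with n=1, so ring F is aromatic (benzene ring).
Ring G has four sp³ carbons, so it is not fully conjugated — not aromatic (cyclohexane ring).
Aromatic: A, B, C, D, E, F. Total: 6.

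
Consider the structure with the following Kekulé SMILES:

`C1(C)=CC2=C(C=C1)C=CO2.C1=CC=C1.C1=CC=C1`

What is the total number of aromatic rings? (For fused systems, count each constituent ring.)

2

The SMILES encodes a six-membered carbon ring with three alternating C=C double bonds, fused to a five-membered ring containing one oxygen and two C=C double bonds; a four-membered carbon ring with two alternating C=C double bonds; a four-membered carbon ring with two alternating C=C double bonds.
The fused 6/5-membered bicyclic (with one oxygen) is a single π system with 9 sp² atoms and 10 π electrons from ring double bonds plus a heteroatom lone pair. 10 = 4(2)+2, so the system is aromatic and both rings count as aromatic (benzofuran).
The 4-membered ring has only sp² ring atoms; a planar conformation would have a fully conjugated π system of 4 electrons. But 4 = 4(1), which is 4n not 4n+2, so it is not aromatic (cyclobutadiene) — cyclobutadiene is antiaromatic and distorts to a rectangle.
The second 4-membered ring has only sp² ring atoms; a planar conformation would have a fully conjugated π system of 4 electrons. But 4 = 4(1), which is 4n not 4n+2, so it is not aromatic (cyclobutadiene) — cyclobutadiene is antiaromatic and distorts to a rectangle.
2 of the 4 rings are aromatic. Total: 2.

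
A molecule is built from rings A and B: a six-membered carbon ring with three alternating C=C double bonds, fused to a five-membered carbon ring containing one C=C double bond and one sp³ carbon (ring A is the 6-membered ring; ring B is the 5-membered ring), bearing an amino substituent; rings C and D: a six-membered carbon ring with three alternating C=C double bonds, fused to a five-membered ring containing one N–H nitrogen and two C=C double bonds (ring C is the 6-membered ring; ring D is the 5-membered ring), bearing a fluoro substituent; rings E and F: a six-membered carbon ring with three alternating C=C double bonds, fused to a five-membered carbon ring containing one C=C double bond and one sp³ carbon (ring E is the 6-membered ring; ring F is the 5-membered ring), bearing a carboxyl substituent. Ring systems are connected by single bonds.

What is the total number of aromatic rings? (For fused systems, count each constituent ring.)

Ring A is planar and fully conjugated; 3 ring double bonds give 6 π electrons. 6 = 4(1)+2, so ring A is aromatic (benzene ring).
Ring B has one sp³ carbon, so it is not fully conjugated — not aromatic (cyclopentene ring).
Rings C and D form a fused bicyclic system (with one N–H) with 9 sp² atoms and 10 π electrons from ring double bonds plus a heteroatom lone pair. 10 = 4(2)+2, so the system is aromatic and both rings count as aromatic (indole).
Ring E is planar and fully conjugated; 3 ring double bonds give 6 π electrons. That satisfies 4n+2 with n=1, so ring E is aromatic (benzene ring).
Ring F has one sp³ carbon, so it is not fully conjugated — not aromatic (cyclopentene ring).
Aromatic: A, C, D, E. Total: 4.

4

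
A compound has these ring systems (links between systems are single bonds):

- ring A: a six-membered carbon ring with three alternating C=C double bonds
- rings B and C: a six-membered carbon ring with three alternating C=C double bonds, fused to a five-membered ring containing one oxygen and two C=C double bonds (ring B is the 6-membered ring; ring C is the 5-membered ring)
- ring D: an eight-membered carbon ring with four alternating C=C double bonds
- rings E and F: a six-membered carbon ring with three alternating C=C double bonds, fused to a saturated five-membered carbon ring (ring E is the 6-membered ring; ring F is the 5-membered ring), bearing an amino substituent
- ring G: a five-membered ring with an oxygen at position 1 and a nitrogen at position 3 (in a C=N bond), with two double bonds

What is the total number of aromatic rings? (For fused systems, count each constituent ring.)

Ring A is fully conjugated (every ring atom contributes a p orbital); 3 ring double bonds give 6 π electrons. Since 6 = 4n+2 (n=1), ring A is aromatic (benzene).
Rings B and C form a fused bicyclic system (with one oxygen) with 9 sp² atoms and 10 π electrons from ring double bonds plus a heteroatom lone pair. 10 = 4(2)+2, so the system is aromatic and both rings count as aromatic (benzofuran).
Ring D has only sp² ring atoms; a planar conformation would have a fully conjugated π system of 8 electrons. But 8 = 4(2), which is 4n not 4n+2, so ring D is not aromatic (cyclooctatetraene) — cyclooctatetraene distorts into a non-planar tub to avoid antiaromaticity.
Ring E is fully conjugated (every ring atom contributes a p orbital); 3 ring double bonds give 6 π electrons. That satisfies 4n+2 with n=1, so ring E is aromatic (benzene ring).
Ring F has three sp³ carbons, so it is not fully conjugated — not aromatic (cyclopentane ring).
Ring G is fully conjugated (every ring atom contributes a p orbital); 2 ring double bonds (4 π electrons) plus a heteroatom lone pair (2) give 6 π electrons. 6 = 4(1)+2, so ring G is aromatic (oxazole).
Aromatic: A, B, C, E, G. Total: 5.

5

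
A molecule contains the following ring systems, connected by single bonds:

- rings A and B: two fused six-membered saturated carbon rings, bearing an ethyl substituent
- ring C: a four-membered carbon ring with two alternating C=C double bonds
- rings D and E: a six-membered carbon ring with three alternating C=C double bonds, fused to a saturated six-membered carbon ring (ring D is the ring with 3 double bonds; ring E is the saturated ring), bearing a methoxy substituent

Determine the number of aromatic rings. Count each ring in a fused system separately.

Ring A has only sp³ atoms, so it is not fully conjugated — not aromatic (cyclohexane ring).
Ring B has only sp³ atoms, so it is not fully conjugated — not aromatic (cyclohexane ring).
Ring C has only sp² ring atoms; a planar conformation would have a fully conjugated π system of 4 electrons. But 4 = 4(1), which is 4n not 4n+2, so ring C is not aromatic (cyclobutadiene) — cyclobutadiene is antiaromatic and distorts to a rectangle.
Ring D is planar and fully conjugated; 3 ring double bonds give 6 π electrons. Since 6 = 4n+2 (n=1), ring D is aromatic (benzene ring).
Ring E has four sp³ carbons, so it is not fully conjugated — not aromatic (cyclohexane ring).
Aromatic: D. Total: 1.

1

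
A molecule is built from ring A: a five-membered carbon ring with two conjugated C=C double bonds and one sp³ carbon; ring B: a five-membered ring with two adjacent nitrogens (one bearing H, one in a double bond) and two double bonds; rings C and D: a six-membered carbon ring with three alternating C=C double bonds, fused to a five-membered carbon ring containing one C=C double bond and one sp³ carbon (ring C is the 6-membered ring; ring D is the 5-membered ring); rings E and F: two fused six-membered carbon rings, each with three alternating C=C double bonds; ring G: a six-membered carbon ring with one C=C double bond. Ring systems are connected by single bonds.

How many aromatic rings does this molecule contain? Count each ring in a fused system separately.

4

Ring A has one sp³ carbon, so it is not fully conjugated — not aromatic (cyclopentadiene).
Ring B has a continuous p-orbital overlap around the ring; 2 ring double bonds (4 π electrons) plus a heteroatom lone pair (2) give 6 π electrons. 6 = 4(1)+2, so ring B is aromatic (pyrazole).
Ring C is fully conjugated (every ring atom contributes a p orbital); 3 ring double bonds give 6 π electrons. Since 6 = 4n+2 (n=1), ring C is aromatic (benzene ring).
Ring D has one sp³ carbon, so it is not fully conjugated — not aromatic (cyclopentene ring).
Rings E and F form a fused bicyclic system with 10 sp² atoms and 10 π electrons from ring double bonds. 10 = 4(2)+2, so the system is aromatic and both rings count as aromatic (naphthalene).
Ring G has four sp³ carbons, so it is not fully conjugated — not aromatic (cyclohexene).
Aromatic: B, C, E, F. Total: 4.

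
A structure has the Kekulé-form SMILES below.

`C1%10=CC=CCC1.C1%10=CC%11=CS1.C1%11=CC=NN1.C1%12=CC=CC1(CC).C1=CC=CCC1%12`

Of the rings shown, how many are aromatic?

The SMILES encodes a six-membered carbon ring with two conjugated C=C double bonds and two sp³ carbons; a five-membered ring of four carbons and one sulfur, with two C=C double bonds; a five-membered ring with two adjacent nitrogens (one bearing H, one in a double bond) and two double bonds; a five-membered carbon ring with two conjugated C=C double bonds and one sp³ carbon; a six-membered carbon ring with two conjugated C=C double bonds and two sp³ carbons.
The 6-membered ring has two sp³ carbons, so it is not fully conjugated — not aromatic (1,3-cyclohexadiene).
The 5-membered ring with one sulfur is planar and fully conjugated; 2 ring double bonds (4 π electrons) plus a heteroatom lone pair (2) give 6 π electrons. 6 = 4(1)+2, so it is aromatic (thiophene).
The 5-membered ring with two adjacent nitrogens (one N–H, one =N–) has a continuous p-orbital overlap around the ring; 2 ring double bonds (4 π electrons) plus a heteroatom lone pair (2) give 6 π electrons. That satisfies 4n+2 with n=1, so it is aromatic (pyrazole).
The 5-membered ring has one sp³ carbon, so it is not fully conjugated — not aromatic (cyclopentadiene).
The second 6-membered ring has two sp³ carbons, so it is not fully conjugated — not aromatic (1,3-cyclohexadiene).
2 of the 5 rings are aromatic. Total: 2.

2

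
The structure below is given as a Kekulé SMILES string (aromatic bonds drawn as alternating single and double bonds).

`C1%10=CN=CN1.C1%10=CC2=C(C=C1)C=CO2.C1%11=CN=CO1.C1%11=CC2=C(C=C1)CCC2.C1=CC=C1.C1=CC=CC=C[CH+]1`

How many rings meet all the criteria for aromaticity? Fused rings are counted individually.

The SMILES encodes a five-membered ring with nitrogens at positions 1 and 3 (one bearing H, one in a C=N bond) and two double bonds; a six-membered carbon ring with three alternating C=C double bonds, fused to a five-membered ring containing one oxygen and two C=C double bonds; a five-membered ring with an oxygen at position 1 and a nitrogen at position 3 (in a C=N bond), with two double bonds; a six-membered carbon ring with three alternating C=C double bonds, fused to a saturated five-membered carbon ring; a four-membered carbon ring with two alternating C=C double bonds; a seven-membered all-carbon ring bearing a positive charge on one carbon, with three C=C double bonds.
The 5-membered ring with two nitrogens (one N–H, one =N–) is planar and fully conjugated; 2 ring double bonds (4 π electrons) plus a heteroatom lone pair (2) give 6 π electrons. Since 6 = 4n+2 (n=1), it is aromatic (imidazole).
The fused 6/5-membered bicyclic (with one oxygen) is a single π system with 9 sp² atoms and 10 π electrons from ring double bonds plus a heteroatom lone pair. 10 = 4(2)+2, so the system is aromatic and both rings count as aromatic (benzofuran).
The 5-membered ring with one oxygen and one =N– is fully conjugated (every ring atom contributes a p orbital); 2 ring double bonds (4 π electrons) plus a heteroatom lone pair (2) give 6 π electrons. That satisfies 4n+2 with n=1, so it is aromatic (oxazole).
The 6-membered ring is planar and fully conjugated; 3 ring double bonds give 6 π electrons. Since 6 = 4n+2 (n=1), it is aromatic (benzene ring).
The 5-membered ring has three sp³ carbons, so it is not fully conjugated — not aromatic (cyclopentane ring).
The 4-membered ring has only sp² ring atoms; a planar conformation would have a fully conjugated π system of 4 electrons. But 4 = 4(1), which is 4n not 4n+2, so it is not aromatic (cyclobutadiene) — cyclobutadiene is antiaromatic and distorts to a rectangle.
The 7-membered ring is fully conjugated (every ring atom contributes a p orbital); 3 ring double bonds (6 π electrons) plus the carbocation's empty p orbital (0, but keeps the ring conjugated) give 6 π electrons. Since 6 = 4n+2 (n=1), it is aromatic (tropylium cation).
6 of the 8 rings are aromatic. Total: 6.

6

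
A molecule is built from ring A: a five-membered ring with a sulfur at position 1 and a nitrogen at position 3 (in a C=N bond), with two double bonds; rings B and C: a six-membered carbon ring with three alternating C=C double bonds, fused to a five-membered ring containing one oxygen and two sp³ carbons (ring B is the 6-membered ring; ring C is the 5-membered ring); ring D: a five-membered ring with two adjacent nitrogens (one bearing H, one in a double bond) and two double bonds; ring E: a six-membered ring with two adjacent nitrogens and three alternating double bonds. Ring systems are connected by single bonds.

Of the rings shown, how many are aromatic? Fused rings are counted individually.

4

Ring A has a continuous p-orbital overlap around the ring; 2 ring double bonds (4 π electrons) plus a heteroatom lone pair (2) give 6 π electrons. That satisfies 4n+2 with n=1, so ring A is aromatic (thiazole).
Ring B has a continuous p-orbital overlap around the ring; 3 ring double bonds give 6 π electrons. Since 6 = 4n+2 (n=1), ring B is aromatic (benzene ring).
Ring C has two sp³ carbons, so it is not fully conjugated — not aromatic (oxolane ring).
Ring D is planar and fully conjugated; 2 ring double bonds (4 π electrons) plus a heteroatom lone pair (2) give 6 π electrons. 6 = 4(1)+2, so ring D is aromatic (pyrazole).
Ring E is fully conjugated (every ring atom contributes a p orbital); 3 ring double bonds give 6 π electrons. 6 = 4(1)+2, so ring E is aromatic (pyridazine).
Aromatic: A, B, D, E. Total: 4.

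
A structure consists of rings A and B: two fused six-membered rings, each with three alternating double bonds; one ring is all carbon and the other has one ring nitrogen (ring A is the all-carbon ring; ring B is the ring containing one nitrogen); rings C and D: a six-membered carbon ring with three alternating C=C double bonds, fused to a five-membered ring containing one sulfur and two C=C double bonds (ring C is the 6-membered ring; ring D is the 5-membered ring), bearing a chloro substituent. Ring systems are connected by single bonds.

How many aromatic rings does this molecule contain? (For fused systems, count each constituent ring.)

4

Rings A and B form a fused bicyclic system (with one nitrogen) with 10 sp² atoms and 10 π electrons from ring double bonds. 10 = 4(2)+2, so the system is aromatic and both rings count as aromatic (quinoline).
Rings C and D form a fused bicyclic system (with one sulfur) with 9 sp² atoms and 10 π electrons from ring double bonds plus a heteroatom lone pair. 10 = 4(2)+2, so the system is aromatic and both rings count as aromatic (benzothiophene).
Aromatic: A, B, C, D. Total: 4.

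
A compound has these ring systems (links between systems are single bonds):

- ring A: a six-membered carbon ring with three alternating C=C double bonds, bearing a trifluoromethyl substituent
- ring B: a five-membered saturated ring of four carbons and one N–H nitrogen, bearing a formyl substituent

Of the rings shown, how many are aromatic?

1

Ring A has a continuous p-orbital overlap around the ring; 3 ring double bonds give 6 π electrons. Since 6 = 4n+2 (n=1), ring A is aromatic (benzene).
Ring B has only sp³ atoms, so it is not fully conjugated — not aromatic (pyrrolidine).
Aromatic: A. Total: 1.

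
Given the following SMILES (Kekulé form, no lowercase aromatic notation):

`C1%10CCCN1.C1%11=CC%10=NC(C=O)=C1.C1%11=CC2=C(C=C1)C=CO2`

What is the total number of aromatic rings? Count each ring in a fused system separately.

The SMILES encodes a five-membered saturated ring of four carbons and one N–H nitrogen; a six-membered ring of five carbons and one nitrogen with three alternating double bonds; a six-membered carbon ring with three alternating C=C double bonds, fused to a five-membered ring containing one oxygen and two C=C double bonds.
The 5-membered ring with one N–H has only sp³ atoms, so it is not fully conjugated — not aromatic (pyrrolidine).
The 6-membered ring with one nitrogen is fully conjugated (every ring atom contributes a p orbital); 3 ring double bonds give 6 π electrons. That satisfies 4n+2 with n=1, so it is aromatic (pyridine).
The fused 6/5-membered bicyclic (with one oxygen) is a single π system with 9 sp² atoms and 10 π electrons from ring double bonds plus a heteroatom lone pair. 10 = 4(2)+2, so the system is aromatic and both rings count as aromatic (benzofuran).
3 of the 4 rings are aromatic. Total: 3.

3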